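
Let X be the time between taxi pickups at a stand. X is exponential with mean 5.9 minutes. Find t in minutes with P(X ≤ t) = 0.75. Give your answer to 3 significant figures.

8.18

The rate is λ = 1/5.9 = 0.169492 per minute.
Set 1 − e^(−λt) = 0.75, so t = −ln(0.25)/λ = 1.3863/0.169492 ≈ 8.17914 minutes.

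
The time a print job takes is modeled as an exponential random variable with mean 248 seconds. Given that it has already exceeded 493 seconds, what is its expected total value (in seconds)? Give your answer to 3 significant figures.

The rate is λ = 1/248 = 0.00403226 per second.
By memorylessness, E[X | X > 493] = 493 + 1/λ = 493 + 248 = 741 seconds.

741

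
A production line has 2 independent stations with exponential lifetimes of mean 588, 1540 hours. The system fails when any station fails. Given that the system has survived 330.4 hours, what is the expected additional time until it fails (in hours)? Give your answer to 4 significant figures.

425.5

First-failure rate Σλ = 1/588 + 1/1540 = 0.00235003.
By memorylessness the expected residual is 1/Σλ = 425.526 hours, regardless of the 330.4 already elapsed.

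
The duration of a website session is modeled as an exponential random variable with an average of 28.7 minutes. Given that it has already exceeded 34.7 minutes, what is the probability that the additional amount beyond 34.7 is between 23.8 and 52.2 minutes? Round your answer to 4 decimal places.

0.2742

The rate is λ = 1/28.7 = 0.0348432 per minute.
Memoryless: the residual past 34.7 is again Exp(λ).
P(23.8 < residual < 52.2) = e^(−λ·23.8) − e^(−λ·52.2) = 0.43637 − 0.16222 ≈ 0.2742.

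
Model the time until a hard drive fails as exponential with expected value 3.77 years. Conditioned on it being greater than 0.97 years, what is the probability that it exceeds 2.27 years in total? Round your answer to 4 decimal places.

The rate is λ = 1/3.77 = 0.265252 per year.
P(X > s+t | X > s) = e^(−λ(s+t))/e^(−λs) = e^(−λt), independent of s = 0.97.
P(X > 1.3) = e^(−0.34483) ≈ 0.7083.

0.7083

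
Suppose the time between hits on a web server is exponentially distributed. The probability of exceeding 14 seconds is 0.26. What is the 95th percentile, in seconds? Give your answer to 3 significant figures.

e^(−λ·14) = 0.26 ⇒ λ = −ln(0.26)/14 = 0.0962195.
95th percentile: 1 − e^(−λt) = 0.95, t = −ln(0.05)/λ = 31.1343 seconds.

31.1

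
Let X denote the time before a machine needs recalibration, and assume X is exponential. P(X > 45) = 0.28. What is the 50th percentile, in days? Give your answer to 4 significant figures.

24.50

e^(−λ·45) = 0.28 ⇒ λ = −ln(0.28)/45 = 0.0282881.
50th percentile: 1 − e^(−λt) = 0.5, t = −ln(0.5)/λ = 24.5031 days.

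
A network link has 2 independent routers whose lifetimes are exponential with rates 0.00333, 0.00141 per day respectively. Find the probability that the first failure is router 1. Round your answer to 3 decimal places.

The time to first failure is exponential with rate Σλ = 0.00333 + 0.00141 = 0.00474.
P(router 1 first) = λ_1/Σλ = 0.00333/0.00474 ≈ 0.703.

0.703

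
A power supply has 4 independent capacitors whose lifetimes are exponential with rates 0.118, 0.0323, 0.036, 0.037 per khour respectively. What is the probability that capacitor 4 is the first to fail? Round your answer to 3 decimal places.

0.166

The time to first failure is exponential with rate Σλ = 0.118 + 0.0323 + 0.036 + 0.037 = 0.2233.
P(capacitor 4 first) = λ_4/Σλ = 0.037/0.2233 ≈ 0.166.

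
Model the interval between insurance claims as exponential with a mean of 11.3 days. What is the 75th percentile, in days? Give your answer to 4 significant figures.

The rate is λ = 1/11.3 = 0.0884956 per day.
Set 1 − e^(−λt) = 0.75, so t = −ln(0.25)/λ = 1.3863/0.0884956 ≈ 15.6651 days.

15.67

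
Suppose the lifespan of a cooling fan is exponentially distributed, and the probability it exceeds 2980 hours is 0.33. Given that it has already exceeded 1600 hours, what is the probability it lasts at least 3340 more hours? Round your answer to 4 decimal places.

0.2886

From e^(−λ·2980) = 0.33, λ = −ln(0.33)/2980 = 0.000372034.
Memoryless: P(X > 1600+3340 | X > 1600) = P(X > 3340) = e^(−0.000372034·3340) ≈ 0.2886.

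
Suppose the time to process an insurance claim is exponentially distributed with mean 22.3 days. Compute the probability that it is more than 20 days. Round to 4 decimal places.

The rate is λ = 1/22.3 = 0.044843 per day.
P(X > 20) = e^(−λ·20) = e^(−0.89686) ≈ 0.4078.

0.4078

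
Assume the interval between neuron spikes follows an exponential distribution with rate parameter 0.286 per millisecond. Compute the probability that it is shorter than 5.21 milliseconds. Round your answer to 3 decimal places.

0.775

P(X ≤ 5.21) = 1 − e^(−λ·5.21) = 1 − e^(−1.4901) ≈ 0.775.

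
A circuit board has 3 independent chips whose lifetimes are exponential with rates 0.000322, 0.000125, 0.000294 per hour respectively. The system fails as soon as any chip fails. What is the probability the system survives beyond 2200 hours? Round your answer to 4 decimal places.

0.1959

The time to first failure is exponential with rate Σλ = 0.000322 + 0.000125 + 0.000294 = 0.000741.
P(min > 2200) = e^(−0.000741·2200) = e^(−1.6302) ≈ 0.1959.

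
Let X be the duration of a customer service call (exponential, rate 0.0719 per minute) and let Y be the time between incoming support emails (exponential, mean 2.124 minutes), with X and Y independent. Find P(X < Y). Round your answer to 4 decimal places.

0.1325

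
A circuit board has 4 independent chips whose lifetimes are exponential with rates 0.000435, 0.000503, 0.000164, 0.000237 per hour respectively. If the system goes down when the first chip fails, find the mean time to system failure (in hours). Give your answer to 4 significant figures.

746.8

The time to first failure is exponential with rate Σλ = 0.000435 + 0.000503 + 0.000164 + 0.000237 = 0.001339.
E[min] = 1/Σλ = 1/0.001339 = 746.826 hours.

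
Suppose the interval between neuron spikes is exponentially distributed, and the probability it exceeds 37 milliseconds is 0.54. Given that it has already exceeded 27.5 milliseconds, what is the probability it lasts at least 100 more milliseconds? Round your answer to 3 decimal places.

0.189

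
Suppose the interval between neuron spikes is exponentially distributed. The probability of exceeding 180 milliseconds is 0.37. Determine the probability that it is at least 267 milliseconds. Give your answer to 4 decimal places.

0.2288

e^(−λ·180) = 0.37 ⇒ λ = −ln(0.37)/180 = 0.00552362.
P(X > 267) = e^(−0.00552362·267) = e^(−1.4748) ≈ 0.2288.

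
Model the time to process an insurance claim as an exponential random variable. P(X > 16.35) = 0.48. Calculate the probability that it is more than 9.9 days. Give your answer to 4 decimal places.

0.6412

e^(−λ·16.35) = 0.48 ⇒ λ = −ln(0.48)/16.35 = 0.0448911.
P(X > 9.9) = e^(−0.0448911·9.9) = e^(−0.44442) ≈ 0.6412.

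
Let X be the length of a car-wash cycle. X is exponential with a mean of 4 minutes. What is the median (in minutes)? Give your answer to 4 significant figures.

2.773

The rate is λ = 1/4 = 0.25 per minute.
Set 1 − e^(−λt) = 0.5, so t = −ln(0.5)/λ = 0.69315/0.25 ≈ 2.77259 minutes.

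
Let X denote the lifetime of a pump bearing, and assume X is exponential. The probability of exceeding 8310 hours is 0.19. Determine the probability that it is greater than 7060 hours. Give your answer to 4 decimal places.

e^(−λ·8310) = 0.19 ⇒ λ = −ln(0.19)/8310 = 0.000199847.
P(X > 7060) = e^(−0.000199847·7060) = e^(−1.4109) ≈ 0.2439.

0.2439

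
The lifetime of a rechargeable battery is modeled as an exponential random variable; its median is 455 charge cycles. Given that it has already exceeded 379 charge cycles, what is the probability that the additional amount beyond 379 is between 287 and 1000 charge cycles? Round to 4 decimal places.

0.4279

For an exponential, median = ln(2)/λ, so λ = ln 2 / 455 = 0.0015234 per charge cycle.
Memoryless: the residual past 379 is again Exp(λ).
P(287 < residual < 1000) = e^(−λ·287) − e^(−λ·1000) = 0.64583 − 0.21797 ≈ 0.4279.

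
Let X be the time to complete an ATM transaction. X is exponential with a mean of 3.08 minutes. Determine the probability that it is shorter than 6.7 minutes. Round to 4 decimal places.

The rate is λ = 1/3.08 = 0.324675 per minute.
P(X ≤ 6.7) = 1 − e^(−λ·6.7) = 1 − e^(−2.1753) ≈ 0.8864.

0.8864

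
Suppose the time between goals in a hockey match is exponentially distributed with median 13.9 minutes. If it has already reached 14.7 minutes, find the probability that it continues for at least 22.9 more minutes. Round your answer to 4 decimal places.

0.3192

For an exponential, median = ln(2)/λ, so λ = ln 2 / 13.9 = 0.0498667 per minute.
By the memoryless property, P(X > 14.7+22.9 | X > 14.7) = P(X > 22.9).
P(X > 22.9) = e^(−1.1419) ≈ 0.3192.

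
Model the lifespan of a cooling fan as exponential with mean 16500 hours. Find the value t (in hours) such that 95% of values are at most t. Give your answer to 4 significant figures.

49430

The rate is λ = 1/16500 = 0.0000606061 per hour.
Set 1 − e^(−λt) = 0.95, so t = −ln(0.05)/λ = 2.9957/0.0000606061 ≈ 49429.6 hours.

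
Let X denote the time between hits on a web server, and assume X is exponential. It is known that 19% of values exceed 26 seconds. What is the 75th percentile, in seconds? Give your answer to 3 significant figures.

e^(−λ·26) = 0.19 ⇒ λ = −ln(0.19)/26 = 0.0638743.
75th percentile: 1 − e^(−λt) = 0.75, t = −ln(0.25)/λ = 21.7035 seconds.

21.7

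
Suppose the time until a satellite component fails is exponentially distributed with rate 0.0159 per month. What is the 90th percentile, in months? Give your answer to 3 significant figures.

145

Set 1 − e^(−λt) = 0.9, so t = −ln(0.1)/λ = 2.3026/0.0159 ≈ 144.817 months.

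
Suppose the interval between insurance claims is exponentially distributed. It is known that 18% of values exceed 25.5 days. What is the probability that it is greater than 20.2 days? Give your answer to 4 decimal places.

0.2571

e^(−λ·25.5) = 0.18 ⇒ λ = −ln(0.18)/25.5 = 0.067247.
P(X > 20.2) = e^(−0.067247·20.2) = e^(−1.3584) ≈ 0.2571.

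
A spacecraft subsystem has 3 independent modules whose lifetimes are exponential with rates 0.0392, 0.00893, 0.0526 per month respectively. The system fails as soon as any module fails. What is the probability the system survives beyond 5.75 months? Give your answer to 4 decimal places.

0.5603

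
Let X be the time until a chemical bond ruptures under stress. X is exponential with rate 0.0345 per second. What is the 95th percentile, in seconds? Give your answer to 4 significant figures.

86.83

Set 1 − e^(−λt) = 0.95, so t = −ln(0.05)/λ = 2.9957/0.0345 ≈ 86.8328 seconds.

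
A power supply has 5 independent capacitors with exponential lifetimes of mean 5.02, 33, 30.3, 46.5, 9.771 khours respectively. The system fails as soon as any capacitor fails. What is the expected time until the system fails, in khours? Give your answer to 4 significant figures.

2.588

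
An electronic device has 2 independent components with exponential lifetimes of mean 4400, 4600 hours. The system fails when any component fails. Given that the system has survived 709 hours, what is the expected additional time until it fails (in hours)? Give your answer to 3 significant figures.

2250

First-failure rate Σλ = 1/4400 + 1/4600 = 0.000444664.
By memorylessness the expected residual is 1/Σλ = 2248.89 hours, regardless of the 709 already elapsed.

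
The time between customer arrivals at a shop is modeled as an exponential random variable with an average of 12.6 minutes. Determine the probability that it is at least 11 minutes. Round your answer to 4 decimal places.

The rate is λ = 1/12.6 = 0.0793651 per minute.
P(X > 11) = e^(−λ·11) = e^(−0.87302) ≈ 0.4177.

0.4177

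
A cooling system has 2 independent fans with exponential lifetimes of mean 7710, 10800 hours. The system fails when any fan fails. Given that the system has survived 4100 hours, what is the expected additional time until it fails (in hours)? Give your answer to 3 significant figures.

First-failure rate Σλ = 1/7710 + 1/10800 = 0.000222294.
By memorylessness the expected residual is 1/Σλ = 4498.54 hours, regardless of the 4100 already elapsed.

4500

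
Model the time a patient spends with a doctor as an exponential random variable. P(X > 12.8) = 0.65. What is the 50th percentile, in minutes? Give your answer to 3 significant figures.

20.6

e^(−λ·12.8) = 0.65 ⇒ λ = −ln(0.65)/12.8 = 0.0336549.
50th percentile: 1 − e^(−λt) = 0.5, t = −ln(0.5)/λ = 20.5957 minutes.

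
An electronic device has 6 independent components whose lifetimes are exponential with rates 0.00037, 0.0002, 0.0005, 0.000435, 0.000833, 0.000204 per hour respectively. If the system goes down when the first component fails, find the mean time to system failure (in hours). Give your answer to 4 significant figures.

The time to first failure is exponential with rate Σλ = 0.00037 + 0.0002 + 0.0005 + 0.000435 + 0.000833 + 0.000204 = 0.002542.
E[min] = 1/Σλ = 1/0.002542 = 393.391 hours.

393.4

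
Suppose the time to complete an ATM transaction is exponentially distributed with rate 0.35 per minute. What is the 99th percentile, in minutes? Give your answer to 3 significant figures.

Set 1 − e^(−λt) = 0.99, so t = −ln(0.01)/λ = 4.6052/0.35 ≈ 13.1576 minutes.

13.2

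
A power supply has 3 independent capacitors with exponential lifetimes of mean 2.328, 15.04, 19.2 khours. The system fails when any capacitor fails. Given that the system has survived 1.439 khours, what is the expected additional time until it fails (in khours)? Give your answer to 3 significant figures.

1.82

First-failure rate Σλ = 1/2.328 + 1/15.04 + 1/19.2 = 0.548126.
By memorylessness the expected residual is 1/Σλ = 1.8244 khours, regardless of the 1.439 already elapsed.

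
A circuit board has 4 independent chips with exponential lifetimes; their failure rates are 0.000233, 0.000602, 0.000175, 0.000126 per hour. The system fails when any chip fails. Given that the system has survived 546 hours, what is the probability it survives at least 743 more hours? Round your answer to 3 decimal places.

Time to first failure ~ Exp(Σλ) with Σλ = 0.001136.
By memorylessness, P(T > 546+743 | T > 546) = P(T > 743) = e^(−0.001136·743) ≈ 0.430.

0.430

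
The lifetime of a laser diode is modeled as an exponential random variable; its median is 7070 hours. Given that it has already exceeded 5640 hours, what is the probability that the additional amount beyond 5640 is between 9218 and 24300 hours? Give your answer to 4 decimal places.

0.3127

For an exponential, median = ln(2)/λ, so λ = ln 2 / 7070 = 0.0000980406 per hour.
Memoryless: the residual past 5640 is again Exp(λ).
P(9218 < residual < 24300) = e^(−λ·9218) − e^(−λ·24300) = 0.40505 − 0.09233 ≈ 0.3127.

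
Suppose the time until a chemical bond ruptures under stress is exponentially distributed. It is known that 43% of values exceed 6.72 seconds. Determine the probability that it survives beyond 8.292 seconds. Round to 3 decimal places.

0.353

e^(−λ·6.72) = 0.43 ⇒ λ = −ln(0.43)/6.72 = 0.125591.
P(X > 8.292) = e^(−0.125591·8.292) = e^(−1.0414) ≈ 0.353.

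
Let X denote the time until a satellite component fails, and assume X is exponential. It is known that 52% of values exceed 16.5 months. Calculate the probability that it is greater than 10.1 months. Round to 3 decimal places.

0.670

e^(−λ·16.5) = 0.52 ⇒ λ = −ln(0.52)/16.5 = 0.0396319.
P(X > 10.1) = e^(−0.0396319·10.1) = e^(−0.40028) ≈ 0.670.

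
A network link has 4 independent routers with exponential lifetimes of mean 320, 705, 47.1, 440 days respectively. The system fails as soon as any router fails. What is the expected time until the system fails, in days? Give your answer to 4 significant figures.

35.65

The first failure time is exponential with rate Σλ_i = 1/320 + 1/705 + 1/47.1 + 1/440 = 0.0280476 per day.
E[min] = 1/Σλ = 1/0.0280476 = 35.6537 days.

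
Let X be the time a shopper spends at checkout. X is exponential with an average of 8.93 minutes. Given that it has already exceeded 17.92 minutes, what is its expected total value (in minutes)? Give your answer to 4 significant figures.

The rate is λ = 1/8.93 = 0.111982 per minute.
By memorylessness, E[X | X > 17.92] = 17.92 + 1/λ = 17.92 + 8.93 = 26.85 minutes.

26.85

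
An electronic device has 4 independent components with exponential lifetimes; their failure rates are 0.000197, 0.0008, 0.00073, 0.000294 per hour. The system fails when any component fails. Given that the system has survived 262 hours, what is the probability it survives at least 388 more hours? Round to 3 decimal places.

0.457

Time to first failure ~ Exp(Σλ) with Σλ = 0.002021.
By memorylessness, P(T > 262+388 | T > 262) = P(T > 388) = e^(−0.002021·388) ≈ 0.457.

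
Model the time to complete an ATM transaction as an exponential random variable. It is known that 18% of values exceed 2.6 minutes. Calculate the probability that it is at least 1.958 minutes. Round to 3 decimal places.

e^(−λ·2.6) = 0.18 ⇒ λ = −ln(0.18)/2.6 = 0.659538.
P(X > 1.958) = e^(−0.659538·1.958) = e^(−1.2914) ≈ 0.275.

0.275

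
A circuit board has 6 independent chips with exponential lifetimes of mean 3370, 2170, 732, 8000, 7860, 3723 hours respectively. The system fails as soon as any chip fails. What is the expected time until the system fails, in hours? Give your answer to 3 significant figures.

378

The first failure time is exponential with rate Σλ_i = 1/3370 + 1/2170 + 1/732 + 1/8000 + 1/7860 + 1/3723 = 0.00264451 per hour.
E[min] = 1/Σλ = 1/0.00264451 = 378.142 hours.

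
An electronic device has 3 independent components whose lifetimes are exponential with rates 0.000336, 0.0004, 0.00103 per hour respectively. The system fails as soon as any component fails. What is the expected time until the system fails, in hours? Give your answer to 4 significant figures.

566.3

The time to first failure is exponential with rate Σλ = 0.000336 + 0.0004 + 0.00103 = 0.001766.
E[min] = 1/Σλ = 1/0.001766 = 566.251 hours.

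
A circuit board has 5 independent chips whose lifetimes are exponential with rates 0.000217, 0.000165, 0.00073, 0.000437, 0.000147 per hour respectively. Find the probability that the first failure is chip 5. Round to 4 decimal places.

The time to first failure is exponential with rate Σλ = 0.000217 + 0.000165 + 0.00073 + 0.000437 + 0.000147 = 0.001696.
P(chip 5 first) = λ_5/Σλ = 0.000147/0.001696 ≈ 0.0867.

0.0867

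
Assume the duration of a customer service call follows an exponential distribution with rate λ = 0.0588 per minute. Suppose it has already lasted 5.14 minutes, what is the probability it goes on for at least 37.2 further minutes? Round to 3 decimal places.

0.112

By the memoryless property, P(X > 5.14+37.2 | X > 5.14) = P(X > 37.2).
P(X > 37.2) = e^(−2.1874) ≈ 0.112.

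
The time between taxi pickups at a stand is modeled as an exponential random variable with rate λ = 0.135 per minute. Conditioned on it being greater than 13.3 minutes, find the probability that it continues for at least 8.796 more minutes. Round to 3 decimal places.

By the memoryless property, P(X > 13.3+8.796 | X > 13.3) = P(X > 8.796).
P(X > 8.796) = e^(−1.1875) ≈ 0.305.

0.305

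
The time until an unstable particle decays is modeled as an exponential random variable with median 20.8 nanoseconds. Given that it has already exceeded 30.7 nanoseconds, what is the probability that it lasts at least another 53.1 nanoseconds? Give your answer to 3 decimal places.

0.170

For an exponential, median = ln(2)/λ, so λ = ln 2 / 20.8 = 0.0333244 per nanosecond.
The exponential is memoryless, so the remaining time is again Exp(λ): the condition X > 30.7 is irrelevant.
P(X > 53.1) = e^(−1.7695) ≈ 0.170.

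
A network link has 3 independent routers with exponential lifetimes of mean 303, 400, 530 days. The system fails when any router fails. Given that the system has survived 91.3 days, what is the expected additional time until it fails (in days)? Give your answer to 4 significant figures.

130.1

First-failure rate Σλ = 1/303 + 1/400 + 1/530 = 0.00768712.
By memorylessness the expected residual is 1/Σλ = 130.088 days, regardless of the 91.3 already elapsed.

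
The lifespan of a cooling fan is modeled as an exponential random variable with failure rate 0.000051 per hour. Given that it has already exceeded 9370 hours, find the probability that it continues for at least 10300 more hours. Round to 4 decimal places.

0.5914

The exponential is memoryless, so the remaining time is again Exp(λ): the condition X > 9370 is irrelevant.
P(X > 10300) = e^(−0.5253) ≈ 0.5914.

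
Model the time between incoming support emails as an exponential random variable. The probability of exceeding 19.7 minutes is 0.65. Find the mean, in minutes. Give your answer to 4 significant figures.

e^(−λ·19.7) = 0.65 ⇒ λ = −ln(0.65)/19.7 = 0.0218672.
Mean = 1/λ = 45.7307 minutes.

45.73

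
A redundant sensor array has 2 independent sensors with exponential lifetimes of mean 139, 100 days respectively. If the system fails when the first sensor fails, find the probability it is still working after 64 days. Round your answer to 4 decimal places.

0.3327

The first failure time is exponential with rate Σλ_i = 1/139 + 1/100 = 0.0171942 per day.
P(min > 64) = e^(−0.0171942·64) = e^(−1.1004) ≈ 0.3327.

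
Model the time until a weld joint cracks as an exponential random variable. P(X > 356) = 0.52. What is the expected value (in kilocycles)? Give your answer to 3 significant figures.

e^(−λ·356) = 0.52 ⇒ λ = −ln(0.52)/356 = 0.00183687.
Mean = 1/λ = 544.404 kilocycles.

544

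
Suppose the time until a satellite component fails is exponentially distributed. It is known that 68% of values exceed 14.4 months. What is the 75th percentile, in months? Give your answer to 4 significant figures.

e^(−λ·14.4) = 0.68 ⇒ λ = −ln(0.68)/14.4 = 0.0267821.
75th percentile: 1 − e^(−λt) = 0.75, t = −ln(0.25)/λ = 51.7619 months.

51.76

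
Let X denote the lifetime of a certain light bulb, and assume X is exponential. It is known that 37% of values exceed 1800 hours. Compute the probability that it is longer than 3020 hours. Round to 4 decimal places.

0.1886

e^(−λ·1800) = 0.37 ⇒ λ = −ln(0.37)/1800 = 0.000552362.
P(X > 3020) = e^(−0.000552362·3020) = e^(−1.6681) ≈ 0.1886.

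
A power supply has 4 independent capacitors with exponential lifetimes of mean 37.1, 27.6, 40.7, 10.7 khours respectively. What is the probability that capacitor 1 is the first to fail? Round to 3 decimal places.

Rates: λ_i = 1/mean_i → 0.0269542, 0.0362319, 0.02457, 0.0934579; Σλ = 0.181214.
P(capacitor 1 first) = λ_1/Σλ = 0.0269542/0.181214 ≈ 0.149.

0.149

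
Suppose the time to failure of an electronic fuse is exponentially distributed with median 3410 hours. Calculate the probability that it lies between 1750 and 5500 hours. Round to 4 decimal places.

For an exponential, median = ln(2)/λ, so λ = ln 2 / 3410 = 0.000203269 per hour.
P(1750 < X < 5500) = e^(−λ·1750) − e^(−λ·5500) = 0.70067 − 0.32694 ≈ 0.3737.

0.3737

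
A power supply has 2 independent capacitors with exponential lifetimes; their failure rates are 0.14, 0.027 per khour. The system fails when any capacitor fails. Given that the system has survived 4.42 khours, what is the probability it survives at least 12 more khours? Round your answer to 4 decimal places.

0.1348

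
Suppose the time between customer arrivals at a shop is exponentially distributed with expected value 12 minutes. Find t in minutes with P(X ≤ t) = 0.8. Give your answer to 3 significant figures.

19.3

The rate is λ = 1/12 = 0.0833333 per minute.
Set 1 − e^(−λt) = 0.8, so t = −ln(0.2)/λ = 1.6094/0.0833333 ≈ 19.3133 minutes.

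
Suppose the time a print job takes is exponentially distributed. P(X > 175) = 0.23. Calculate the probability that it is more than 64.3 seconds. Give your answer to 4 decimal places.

0.5827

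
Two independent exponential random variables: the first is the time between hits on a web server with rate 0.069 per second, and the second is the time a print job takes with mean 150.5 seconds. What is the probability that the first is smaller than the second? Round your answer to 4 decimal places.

0.9122

λ_1 = 0.069, λ_2 = 1/150.5 = 0.00664452.
For independent exponentials, P(the first < the second) = λ_1/(λ_1+λ_2) = 0.069/0.0756445 ≈ 0.9122.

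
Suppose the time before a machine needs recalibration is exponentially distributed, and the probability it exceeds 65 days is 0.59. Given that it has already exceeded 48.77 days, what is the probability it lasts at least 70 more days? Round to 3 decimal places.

0.567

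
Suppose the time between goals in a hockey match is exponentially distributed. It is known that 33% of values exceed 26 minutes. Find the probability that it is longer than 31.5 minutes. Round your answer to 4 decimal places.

0.2610

e^(−λ·26) = 0.33 ⇒ λ = −ln(0.33)/26 = 0.0426409.
P(X > 31.5) = e^(−0.0426409·31.5) = e^(−1.3432) ≈ 0.2610.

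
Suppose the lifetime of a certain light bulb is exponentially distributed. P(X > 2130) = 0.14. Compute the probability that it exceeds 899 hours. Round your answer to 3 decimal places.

0.436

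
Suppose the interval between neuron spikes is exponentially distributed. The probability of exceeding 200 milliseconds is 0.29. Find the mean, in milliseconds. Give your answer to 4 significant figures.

e^(−λ·200) = 0.29 ⇒ λ = −ln(0.29)/200 = 0.00618937.
Mean = 1/λ = 161.567 milliseconds.

161.6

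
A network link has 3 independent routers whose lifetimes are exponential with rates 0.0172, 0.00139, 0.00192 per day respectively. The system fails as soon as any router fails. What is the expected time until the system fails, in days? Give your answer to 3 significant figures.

The time to first failure is exponential with rate Σλ = 0.0172 + 0.00139 + 0.00192 = 0.02051.
E[min] = 1/Σλ = 1/0.02051 = 48.7567 days.

48.8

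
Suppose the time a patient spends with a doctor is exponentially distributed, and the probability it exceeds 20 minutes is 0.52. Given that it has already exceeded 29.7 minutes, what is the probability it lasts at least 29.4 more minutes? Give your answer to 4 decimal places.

From e^(−λ·20) = 0.52, λ = −ln(0.52)/20 = 0.0326963.
Memoryless: P(X > 29.7+29.4 | X > 29.7) = P(X > 29.4) = e^(−0.0326963·29.4) ≈ 0.3824.

0.3824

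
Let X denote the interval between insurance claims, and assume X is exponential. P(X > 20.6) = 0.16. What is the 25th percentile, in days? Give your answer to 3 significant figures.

3.23

e^(−λ·20.6) = 0.16 ⇒ λ = −ln(0.16)/20.6 = 0.0889603.
25th percentile: 1 − e^(−λt) = 0.25, t = −ln(0.75)/λ = 3.23383 days.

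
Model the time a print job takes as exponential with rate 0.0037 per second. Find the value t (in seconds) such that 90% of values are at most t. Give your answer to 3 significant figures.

Set 1 − e^(−λt) = 0.9, so t = −ln(0.1)/λ = 2.3026/0.0037 ≈ 622.32 seconds.

622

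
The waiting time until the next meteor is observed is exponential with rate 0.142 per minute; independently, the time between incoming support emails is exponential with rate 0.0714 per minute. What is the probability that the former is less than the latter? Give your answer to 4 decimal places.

0.6654

λ_1 = 0.142, λ_2 = 0.0714.
For independent exponentials, P(the former < the latter) = λ_1/(λ_1+λ_2) = 0.142/0.2134 ≈ 0.6654.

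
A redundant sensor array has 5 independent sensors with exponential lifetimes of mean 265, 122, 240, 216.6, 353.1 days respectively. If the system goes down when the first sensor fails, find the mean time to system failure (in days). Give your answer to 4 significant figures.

The first failure time is exponential with rate Σλ_i = 1/265 + 1/122 + 1/240 + 1/216.6 + 1/353.1 = 0.0235858 per day.
E[min] = 1/Σλ = 1/0.0235858 = 42.3983 days.

42.40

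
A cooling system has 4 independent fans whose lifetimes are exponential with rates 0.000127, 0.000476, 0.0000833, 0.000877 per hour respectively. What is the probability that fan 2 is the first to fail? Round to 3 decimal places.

The time to first failure is exponential with rate Σλ = 0.000127 + 0.000476 + 0.0000833 + 0.000877 = 0.0015633.
P(fan 2 first) = λ_2/Σλ = 0.000476/0.0015633 ≈ 0.304.

0.304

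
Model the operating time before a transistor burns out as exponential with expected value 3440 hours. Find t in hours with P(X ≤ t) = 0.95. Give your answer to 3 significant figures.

The rate is λ = 1/3440 = 0.000290698 per hour.
Set 1 − e^(−λt) = 0.95, so t = −ln(0.05)/λ = 2.9957/0.000290698 ≈ 10305.3 hours.

10300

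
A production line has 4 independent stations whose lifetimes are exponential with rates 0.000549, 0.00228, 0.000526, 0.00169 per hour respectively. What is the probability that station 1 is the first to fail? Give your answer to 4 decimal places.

0.1088

The time to first failure is exponential with rate Σλ = 0.000549 + 0.00228 + 0.000526 + 0.00169 = 0.005045.
P(station 1 first) = λ_1/Σλ = 0.000549/0.005045 ≈ 0.1088.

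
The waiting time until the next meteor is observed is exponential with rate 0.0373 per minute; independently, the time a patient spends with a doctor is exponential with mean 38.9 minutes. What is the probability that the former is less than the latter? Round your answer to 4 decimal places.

0.5920

λ_1 = 0.0373, λ_2 = 1/38.9 = 0.0257069.
For independent exponentials, P(the former < the latter) = λ_1/(λ_1+λ_2) = 0.0373/0.0630069 ≈ 0.5920.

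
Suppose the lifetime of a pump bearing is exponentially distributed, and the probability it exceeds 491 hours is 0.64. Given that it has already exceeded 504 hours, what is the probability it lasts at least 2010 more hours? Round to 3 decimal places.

From e^(−λ·491) = 0.64, λ = −ln(0.64)/491 = 0.000908935.
Memoryless: P(X > 504+2010 | X > 504) = P(X > 2010) = e^(−0.000908935·2010) ≈ 0.161.

0.161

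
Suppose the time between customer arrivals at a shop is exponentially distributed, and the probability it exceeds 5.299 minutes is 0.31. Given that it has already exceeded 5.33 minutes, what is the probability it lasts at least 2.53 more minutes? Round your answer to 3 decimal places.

From e^(−λ·5.299) = 0.31, λ = −ln(0.31)/5.299 = 0.22102.
Memoryless: P(X > 5.33+2.53 | X > 5.33) = P(X > 2.53) = e^(−0.22102·2.53) ≈ 0.572.

0.572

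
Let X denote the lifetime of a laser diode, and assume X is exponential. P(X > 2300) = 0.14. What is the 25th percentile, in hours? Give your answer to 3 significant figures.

337

e^(−λ·2300) = 0.14 ⇒ λ = −ln(0.14)/2300 = 0.000854832.
25th percentile: 1 − e^(−λt) = 0.25, t = −ln(0.75)/λ = 336.537 hours.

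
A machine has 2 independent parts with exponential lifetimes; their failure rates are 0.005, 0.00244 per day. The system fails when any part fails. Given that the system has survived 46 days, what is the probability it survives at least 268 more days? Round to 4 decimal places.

0.1362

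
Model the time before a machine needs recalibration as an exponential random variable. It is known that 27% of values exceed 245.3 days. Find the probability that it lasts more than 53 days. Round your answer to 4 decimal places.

e^(−λ·245.3) = 0.27 ⇒ λ = −ln(0.27)/245.3 = 0.00533768.
P(X > 53) = e^(−0.00533768·53) = e^(−0.2829) ≈ 0.7536.

0.7536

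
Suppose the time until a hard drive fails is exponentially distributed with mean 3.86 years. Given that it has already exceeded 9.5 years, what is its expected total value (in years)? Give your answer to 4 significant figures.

The rate is λ = 1/3.86 = 0.259067 per year.
By memorylessness, E[X | X > 9.5] = 9.5 + 1/λ = 9.5 + 3.86 = 13.36 years.

13.36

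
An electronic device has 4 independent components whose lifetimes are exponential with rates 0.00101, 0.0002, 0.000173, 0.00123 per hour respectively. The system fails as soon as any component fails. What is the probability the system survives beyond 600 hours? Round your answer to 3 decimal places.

The time to first failure is exponential with rate Σλ = 0.00101 + 0.0002 + 0.000173 + 0.00123 = 0.002613.
P(min > 600) = e^(−0.002613·600) = e^(−1.5678) ≈ 0.209.

0.209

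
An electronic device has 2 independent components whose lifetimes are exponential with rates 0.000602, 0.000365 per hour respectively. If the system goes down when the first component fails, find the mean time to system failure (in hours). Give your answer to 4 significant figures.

The time to first failure is exponential with rate Σλ = 0.000602 + 0.000365 = 0.000967.
E[min] = 1/Σλ = 1/0.000967 = 1034.13 hours.

1034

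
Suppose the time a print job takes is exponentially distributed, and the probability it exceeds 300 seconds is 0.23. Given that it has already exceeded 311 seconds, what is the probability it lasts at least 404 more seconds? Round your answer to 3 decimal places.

From e^(−λ·300) = 0.23, λ = −ln(0.23)/300 = 0.00489892.
Memoryless: P(X > 311+404 | X > 311) = P(X > 404) = e^(−0.00489892·404) ≈ 0.138.

0.138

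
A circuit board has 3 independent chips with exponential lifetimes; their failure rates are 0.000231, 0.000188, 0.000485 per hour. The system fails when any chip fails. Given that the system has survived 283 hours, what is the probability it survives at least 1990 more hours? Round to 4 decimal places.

0.1655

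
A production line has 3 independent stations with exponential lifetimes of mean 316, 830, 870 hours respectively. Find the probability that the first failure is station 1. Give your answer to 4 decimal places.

0.5734

Rates: λ_i = 1/mean_i → 0.00316456, 0.00120482, 0.00114943; Σλ = 0.0055188.
P(station 1 first) = λ_1/Σλ = 0.00316456/0.0055188 ≈ 0.5734.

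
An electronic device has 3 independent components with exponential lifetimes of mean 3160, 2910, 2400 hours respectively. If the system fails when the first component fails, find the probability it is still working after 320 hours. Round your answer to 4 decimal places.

0.7085

The first failure time is exponential with rate Σλ_i = 1/3160 + 1/2910 + 1/2400 = 0.00107676 per hour.
P(min > 320) = e^(−0.00107676·320) = e^(−0.34456) ≈ 0.7085.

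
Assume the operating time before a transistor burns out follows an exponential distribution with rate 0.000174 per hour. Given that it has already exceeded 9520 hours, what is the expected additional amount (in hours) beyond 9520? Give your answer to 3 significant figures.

5750

By memorylessness, the remaining amount past any threshold is again Exp(λ) with mean 1/λ = 5747.13 hours.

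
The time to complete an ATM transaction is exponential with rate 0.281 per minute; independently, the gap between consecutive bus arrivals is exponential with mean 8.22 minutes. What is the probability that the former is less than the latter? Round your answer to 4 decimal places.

λ_1 = 0.281, λ_2 = 1/8.22 = 0.121655.
For independent exponentials, P(the former < the latter) = λ_1/(λ_1+λ_2) = 0.281/0.402655 ≈ 0.6979.

0.6979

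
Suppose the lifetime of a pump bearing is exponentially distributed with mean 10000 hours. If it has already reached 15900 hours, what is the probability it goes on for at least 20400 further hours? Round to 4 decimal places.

The rate is λ = 1/10000 = 0.0001 per hour.
P(X > s+t | X > s) = e^(−λ(s+t))/e^(−λs) = e^(−λt), independent of s = 15900.
P(X > 20400) = e^(−2.04) ≈ 0.1300.

0.1300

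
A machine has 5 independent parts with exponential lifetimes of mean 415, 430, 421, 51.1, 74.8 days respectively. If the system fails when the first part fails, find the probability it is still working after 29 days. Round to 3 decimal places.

0.313

The first failure time is exponential with rate Σλ_i = 1/415 + 1/430 + 1/421 + 1/51.1 + 1/74.8 = 0.040049 per day.
P(min > 29) = e^(−0.040049·29) = e^(−1.1614) ≈ 0.313.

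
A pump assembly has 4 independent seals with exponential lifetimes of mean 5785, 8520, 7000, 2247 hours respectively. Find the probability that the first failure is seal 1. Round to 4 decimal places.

0.1969

Rates: λ_i = 1/mean_i → 0.000172861, 0.000117371, 0.000142857, 0.000445038; Σλ = 0.000878127.
P(seal 1 first) = λ_1/Σλ = 0.000172861/0.000878127 ≈ 0.1969.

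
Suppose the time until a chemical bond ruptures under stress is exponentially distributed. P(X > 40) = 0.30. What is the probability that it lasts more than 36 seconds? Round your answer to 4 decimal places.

0.3384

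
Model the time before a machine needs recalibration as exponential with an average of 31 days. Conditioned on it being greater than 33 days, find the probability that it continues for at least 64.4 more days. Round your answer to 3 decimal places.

0.125

The rate is λ = 1/31 = 0.0322581 per day.
The exponential is memoryless, so the remaining time is again Exp(λ): the condition X > 33 is irrelevant.
P(X > 64.4) = e^(−2.0774) ≈ 0.125.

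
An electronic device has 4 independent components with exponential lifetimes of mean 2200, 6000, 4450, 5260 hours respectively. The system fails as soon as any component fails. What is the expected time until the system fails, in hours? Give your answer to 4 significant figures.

965.2

The first failure time is exponential with rate Σλ_i = 1/2200 + 1/6000 + 1/4450 + 1/5260 = 0.00103605 per hour.
E[min] = 1/Σλ = 1/0.00103605 = 965.209 hours.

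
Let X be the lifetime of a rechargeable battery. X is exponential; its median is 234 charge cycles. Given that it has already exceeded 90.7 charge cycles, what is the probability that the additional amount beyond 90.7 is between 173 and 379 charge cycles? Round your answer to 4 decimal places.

0.2736

For an exponential, median = ln(2)/λ, so λ = ln 2 / 234 = 0.00296217 per charge cycle.
Memoryless: the residual past 90.7 is again Exp(λ).
P(173 < residual < 379) = e^(−λ·173) − e^(−λ·379) = 0.59902 − 0.32541 ≈ 0.2736.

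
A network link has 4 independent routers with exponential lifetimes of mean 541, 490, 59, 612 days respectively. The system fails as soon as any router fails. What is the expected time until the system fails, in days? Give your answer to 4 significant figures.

The first failure time is exponential with rate Σλ_i = 1/541 + 1/490 + 1/59 + 1/612 = 0.0224724 per day.
E[min] = 1/Σλ = 1/0.0224724 = 44.4991 days.

44.50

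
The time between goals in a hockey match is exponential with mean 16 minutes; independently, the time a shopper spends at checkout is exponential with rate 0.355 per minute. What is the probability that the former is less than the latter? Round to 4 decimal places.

0.1497

λ_1 = 1/16 = 0.0625, λ_2 = 0.355.
For independent exponentials, P(the former < the latter) = λ_1/(λ_1+λ_2) = 0.0625/0.4175 ≈ 0.1497.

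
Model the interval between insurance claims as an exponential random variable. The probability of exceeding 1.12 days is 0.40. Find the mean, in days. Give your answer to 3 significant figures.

1.22

e^(−λ·1.12) = 0.40 ⇒ λ = −ln(0.40)/1.12 = 0.818117.
Mean = 1/λ = 1.22232 days.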